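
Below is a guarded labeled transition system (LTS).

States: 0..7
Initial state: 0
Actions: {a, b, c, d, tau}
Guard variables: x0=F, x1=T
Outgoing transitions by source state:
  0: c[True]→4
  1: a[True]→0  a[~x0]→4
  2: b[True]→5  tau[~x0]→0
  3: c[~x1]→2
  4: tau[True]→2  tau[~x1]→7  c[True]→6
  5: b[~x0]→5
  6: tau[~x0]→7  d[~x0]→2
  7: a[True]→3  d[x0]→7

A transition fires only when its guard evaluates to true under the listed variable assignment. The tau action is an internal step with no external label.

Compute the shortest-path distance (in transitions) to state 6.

BFS to 6:
  depth 0: {0}
  depth 1: {4}
  depth 2: {2,6}
first hit 6 at d=2 via c·c

Answer: 2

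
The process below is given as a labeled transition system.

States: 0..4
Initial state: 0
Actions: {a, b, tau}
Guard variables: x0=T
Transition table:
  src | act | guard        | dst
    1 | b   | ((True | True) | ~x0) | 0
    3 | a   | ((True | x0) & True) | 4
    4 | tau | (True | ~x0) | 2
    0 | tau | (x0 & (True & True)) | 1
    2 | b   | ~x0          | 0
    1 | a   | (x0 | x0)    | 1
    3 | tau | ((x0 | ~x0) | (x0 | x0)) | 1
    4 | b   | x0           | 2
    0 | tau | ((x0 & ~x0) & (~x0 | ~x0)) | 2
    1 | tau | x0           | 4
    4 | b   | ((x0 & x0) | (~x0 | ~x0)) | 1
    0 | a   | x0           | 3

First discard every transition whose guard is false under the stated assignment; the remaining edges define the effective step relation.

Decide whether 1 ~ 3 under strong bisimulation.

Answer: NOT BISIMILAR

Trace:
Bisimulation quotient by refinement:
  P[0] = {{0,1,2,3,4}}
  P[1] = {{0,3},{1},{2},{4}}
  P[2] = {{0},{1},{2},{3},{4}}
stable after 3 split(s): 5 block(s)
1∈{1}, 3∈{3}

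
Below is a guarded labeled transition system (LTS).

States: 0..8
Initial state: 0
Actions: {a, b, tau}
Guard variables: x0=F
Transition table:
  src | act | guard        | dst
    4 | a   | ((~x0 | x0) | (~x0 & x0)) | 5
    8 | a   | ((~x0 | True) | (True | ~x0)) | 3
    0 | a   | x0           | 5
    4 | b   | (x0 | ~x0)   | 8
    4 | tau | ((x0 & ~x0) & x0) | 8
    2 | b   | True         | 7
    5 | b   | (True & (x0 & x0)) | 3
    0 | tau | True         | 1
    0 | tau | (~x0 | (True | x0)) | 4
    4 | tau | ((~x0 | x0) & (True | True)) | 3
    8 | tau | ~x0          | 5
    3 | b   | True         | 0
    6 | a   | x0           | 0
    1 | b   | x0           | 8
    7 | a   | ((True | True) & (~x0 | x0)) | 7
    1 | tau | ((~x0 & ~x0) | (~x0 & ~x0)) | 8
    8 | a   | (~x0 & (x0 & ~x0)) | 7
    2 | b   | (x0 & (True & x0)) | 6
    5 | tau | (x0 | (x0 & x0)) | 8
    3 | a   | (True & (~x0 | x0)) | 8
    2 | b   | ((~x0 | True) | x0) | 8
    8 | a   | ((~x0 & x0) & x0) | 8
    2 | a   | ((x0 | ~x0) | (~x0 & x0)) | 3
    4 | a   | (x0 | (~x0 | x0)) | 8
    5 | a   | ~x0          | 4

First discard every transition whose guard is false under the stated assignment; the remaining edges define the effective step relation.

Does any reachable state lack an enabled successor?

Reach set: {0,1,3,4,5,8}
  0: tau→1  tau→4  [2 out]
  1: tau→8  [1 out]
  3: a→8  b→0  [2 out]
  4: a→5  a→8  b→8  tau→3  [4 out]
  5: a→4  [1 out]
  8: a→3  tau→5  [2 out]

Answer: DEADLOCK-FREE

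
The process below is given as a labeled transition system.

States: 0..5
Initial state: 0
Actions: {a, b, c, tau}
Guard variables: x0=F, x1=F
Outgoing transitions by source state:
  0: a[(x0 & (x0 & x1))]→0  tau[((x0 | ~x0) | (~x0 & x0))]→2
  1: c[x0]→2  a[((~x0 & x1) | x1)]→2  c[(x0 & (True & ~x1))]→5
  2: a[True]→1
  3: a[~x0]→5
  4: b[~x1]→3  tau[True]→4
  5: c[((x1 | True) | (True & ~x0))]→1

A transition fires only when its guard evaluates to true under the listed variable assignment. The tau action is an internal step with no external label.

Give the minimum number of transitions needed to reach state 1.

Answer: 2

Trace:
Breadth-first toward 1:
  Layer 0: {0}
  Layer 1: {2}
  Layer 2: {1}
1 enters at depth 2; path tau·a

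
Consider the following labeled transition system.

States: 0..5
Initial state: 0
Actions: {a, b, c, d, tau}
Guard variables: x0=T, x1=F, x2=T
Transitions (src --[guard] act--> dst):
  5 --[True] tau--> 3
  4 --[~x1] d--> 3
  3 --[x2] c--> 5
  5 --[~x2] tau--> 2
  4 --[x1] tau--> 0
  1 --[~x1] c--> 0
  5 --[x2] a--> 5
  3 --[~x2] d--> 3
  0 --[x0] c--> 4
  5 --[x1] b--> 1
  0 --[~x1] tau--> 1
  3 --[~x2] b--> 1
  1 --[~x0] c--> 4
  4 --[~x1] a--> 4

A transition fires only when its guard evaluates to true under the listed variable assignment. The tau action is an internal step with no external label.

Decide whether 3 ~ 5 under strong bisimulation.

Refine partition for ~:
  π0 = {{0,1,2,3,4,5}}
  π1 = {{0},{1,3},{2},{4},{5}}
  π2 = {{0},{1},{2},{3},{4},{5}}
Fixed point at round 3; 6 class(es).
class of 3: {3}; class of 5: {5}

Answer: NOT BISIMILAR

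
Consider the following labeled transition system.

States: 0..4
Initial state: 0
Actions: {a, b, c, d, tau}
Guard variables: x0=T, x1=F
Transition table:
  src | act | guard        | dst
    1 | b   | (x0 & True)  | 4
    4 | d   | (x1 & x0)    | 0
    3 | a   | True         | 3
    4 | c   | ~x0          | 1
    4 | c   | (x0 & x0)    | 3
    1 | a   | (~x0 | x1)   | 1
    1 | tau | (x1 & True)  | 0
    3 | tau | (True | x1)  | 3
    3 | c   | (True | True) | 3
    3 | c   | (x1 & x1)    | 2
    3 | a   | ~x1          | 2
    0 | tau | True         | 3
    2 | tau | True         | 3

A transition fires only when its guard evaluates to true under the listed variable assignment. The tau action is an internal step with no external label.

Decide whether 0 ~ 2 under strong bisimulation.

Answer: BISIMILAR

Working:
Compute ~ classes (split until stable):
  π0 = {{0,1,2,3,4}}
  π1 = {{0,2},{1},{3},{4}}
stable after 2 split(s): 4 block(s)
0∈{0,2}, 2∈{0,2}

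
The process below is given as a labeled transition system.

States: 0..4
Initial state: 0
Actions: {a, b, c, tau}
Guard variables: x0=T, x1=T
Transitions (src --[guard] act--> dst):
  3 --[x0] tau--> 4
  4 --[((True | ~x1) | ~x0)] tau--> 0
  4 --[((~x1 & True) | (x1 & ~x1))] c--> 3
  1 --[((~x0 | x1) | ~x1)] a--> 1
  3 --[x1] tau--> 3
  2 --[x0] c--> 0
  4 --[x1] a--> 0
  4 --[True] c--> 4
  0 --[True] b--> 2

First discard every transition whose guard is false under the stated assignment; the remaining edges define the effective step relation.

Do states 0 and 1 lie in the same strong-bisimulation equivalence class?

Answer: NOT BISIMILAR

Analysis:
Compute ~ classes (split until stable):
  π0 = {{0,1,2,3,4}}
  π1 = {{0},{1},{2},{3},{4}}
Fixed point at round 2; 5 class(es).
0∈{0}, 1∈{1}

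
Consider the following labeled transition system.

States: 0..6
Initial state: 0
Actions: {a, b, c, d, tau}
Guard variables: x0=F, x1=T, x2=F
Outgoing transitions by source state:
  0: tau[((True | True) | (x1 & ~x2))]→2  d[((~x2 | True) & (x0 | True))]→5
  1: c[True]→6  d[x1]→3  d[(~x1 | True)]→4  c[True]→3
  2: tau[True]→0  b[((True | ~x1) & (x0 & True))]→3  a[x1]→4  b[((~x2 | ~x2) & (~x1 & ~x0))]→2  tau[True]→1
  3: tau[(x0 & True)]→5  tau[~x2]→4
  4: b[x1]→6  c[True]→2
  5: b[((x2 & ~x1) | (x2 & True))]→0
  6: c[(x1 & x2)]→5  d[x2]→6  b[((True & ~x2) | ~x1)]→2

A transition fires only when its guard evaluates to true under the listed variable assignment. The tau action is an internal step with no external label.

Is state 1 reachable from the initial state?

13 transition(s) survive guard evaluation.
depth 0: {0}
depth 1: {2,5}  total {0,2,5}
depth 2: {1,4}  total {0,1,2,4,5}
depth 3: {3,6}  total {0,1,2,3,4,5,6}
Reach set: {0,1,2,3,4,5,6}
witness 1: tau·tau

Answer: REACHABLE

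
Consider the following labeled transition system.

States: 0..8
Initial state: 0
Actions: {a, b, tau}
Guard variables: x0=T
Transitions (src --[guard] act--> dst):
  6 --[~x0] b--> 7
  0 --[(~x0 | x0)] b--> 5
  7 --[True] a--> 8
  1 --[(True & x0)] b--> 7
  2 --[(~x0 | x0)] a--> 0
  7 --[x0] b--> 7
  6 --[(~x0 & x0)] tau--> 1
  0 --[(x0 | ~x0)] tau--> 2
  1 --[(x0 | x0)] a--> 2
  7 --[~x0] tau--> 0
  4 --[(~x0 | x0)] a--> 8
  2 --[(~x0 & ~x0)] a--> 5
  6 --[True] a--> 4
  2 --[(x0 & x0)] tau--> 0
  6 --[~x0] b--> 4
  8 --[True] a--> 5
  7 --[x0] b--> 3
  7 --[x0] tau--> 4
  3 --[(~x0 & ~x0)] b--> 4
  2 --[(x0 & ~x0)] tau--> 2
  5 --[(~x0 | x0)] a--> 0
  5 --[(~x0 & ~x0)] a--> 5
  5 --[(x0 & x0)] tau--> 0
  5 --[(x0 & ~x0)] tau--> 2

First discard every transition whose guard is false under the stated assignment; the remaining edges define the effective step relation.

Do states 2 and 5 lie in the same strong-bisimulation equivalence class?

Answer: BISIMILAR

Analysis:
Bisimulation quotient by refinement:
  round 0: {{0,1,2,3,4,5,6,7,8}}
  round 1: {{0},{1},{2,5},{3},{4,6,8},{7}}
  round 2: {{0},{1},{2,5},{3},{4,6},{7},{8}}
  round 3: {{0},{1},{2,5},{3},{4},{6},{7},{8}}
stable after 4 split(s): 8 block(s)
class of 2: {2,5}; class of 5: {2,5}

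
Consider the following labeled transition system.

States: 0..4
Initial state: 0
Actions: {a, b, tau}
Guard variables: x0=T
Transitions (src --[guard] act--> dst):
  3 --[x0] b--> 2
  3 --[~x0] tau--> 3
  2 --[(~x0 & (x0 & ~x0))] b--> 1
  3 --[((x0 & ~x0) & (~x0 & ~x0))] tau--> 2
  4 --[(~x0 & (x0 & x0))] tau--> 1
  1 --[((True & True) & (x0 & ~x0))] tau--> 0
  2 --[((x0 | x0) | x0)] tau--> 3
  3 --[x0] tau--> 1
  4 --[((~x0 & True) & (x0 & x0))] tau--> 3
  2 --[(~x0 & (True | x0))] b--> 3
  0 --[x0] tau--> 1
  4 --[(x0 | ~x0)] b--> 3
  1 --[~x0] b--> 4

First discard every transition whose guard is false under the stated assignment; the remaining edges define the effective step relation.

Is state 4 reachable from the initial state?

Answer: UNREACHABLE

Analysis:
5 transition(s) survive guard evaluation.
L0 = {0}
L1 = {1}  now seen {0,1}
Reachable = {0,1}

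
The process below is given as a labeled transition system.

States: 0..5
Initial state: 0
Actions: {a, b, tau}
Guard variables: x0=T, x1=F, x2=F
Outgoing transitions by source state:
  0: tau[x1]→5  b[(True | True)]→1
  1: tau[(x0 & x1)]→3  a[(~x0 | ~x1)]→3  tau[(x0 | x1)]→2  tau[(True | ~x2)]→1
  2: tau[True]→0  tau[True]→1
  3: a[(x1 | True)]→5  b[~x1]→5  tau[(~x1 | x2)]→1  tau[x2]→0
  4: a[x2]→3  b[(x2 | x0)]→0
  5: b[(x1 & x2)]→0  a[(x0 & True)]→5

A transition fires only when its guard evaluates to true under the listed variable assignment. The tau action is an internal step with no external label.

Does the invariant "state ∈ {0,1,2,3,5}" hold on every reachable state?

Answer: INVARIANT HOLDS

Trace:
Safe = {0,1,2,3,5}
R = {0,1,2,3,5}
  0: ✓
  1: ✓
  2: ✓
  3: ✓
  5: ✓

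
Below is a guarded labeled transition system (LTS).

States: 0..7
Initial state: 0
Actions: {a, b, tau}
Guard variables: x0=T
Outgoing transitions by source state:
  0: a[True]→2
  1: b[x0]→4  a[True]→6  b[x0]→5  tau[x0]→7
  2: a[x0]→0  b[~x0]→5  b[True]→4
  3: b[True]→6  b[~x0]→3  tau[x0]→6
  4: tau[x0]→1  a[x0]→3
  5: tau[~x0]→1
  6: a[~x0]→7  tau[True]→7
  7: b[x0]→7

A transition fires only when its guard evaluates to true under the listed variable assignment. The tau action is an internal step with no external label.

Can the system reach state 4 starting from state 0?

Answer: REACHABLE

Analysis:
Guard filter leaves 13 enabled edge(s).
L0 = {0}
L1 = {2}  total {0,2}
L2 = {4}  total {0,2,4}
L3 = {1,3}  total {0,1,2,3,4}
L4 = {5,6,7}  total {0,1,2,3,4,5,6,7}
Reachable = {0,1,2,3,4,5,6,7}
witness 4: a·b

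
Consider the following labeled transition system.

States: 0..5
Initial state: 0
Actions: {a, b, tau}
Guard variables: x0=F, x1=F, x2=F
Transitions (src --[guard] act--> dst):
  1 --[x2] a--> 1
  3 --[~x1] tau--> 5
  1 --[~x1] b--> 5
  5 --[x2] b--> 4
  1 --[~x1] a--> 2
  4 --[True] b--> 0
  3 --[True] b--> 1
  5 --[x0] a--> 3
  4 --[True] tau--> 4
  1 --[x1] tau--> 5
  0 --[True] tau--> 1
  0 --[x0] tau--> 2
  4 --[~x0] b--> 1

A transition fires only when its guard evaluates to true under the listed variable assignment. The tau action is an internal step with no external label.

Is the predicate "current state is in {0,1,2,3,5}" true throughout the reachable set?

Answer: INVARIANT HOLDS

Working:
Allowed set {0,1,2,3,5}
Reachable = {0,1,2,5}
  0: ok
  1: ok
  2: ok
  5: ok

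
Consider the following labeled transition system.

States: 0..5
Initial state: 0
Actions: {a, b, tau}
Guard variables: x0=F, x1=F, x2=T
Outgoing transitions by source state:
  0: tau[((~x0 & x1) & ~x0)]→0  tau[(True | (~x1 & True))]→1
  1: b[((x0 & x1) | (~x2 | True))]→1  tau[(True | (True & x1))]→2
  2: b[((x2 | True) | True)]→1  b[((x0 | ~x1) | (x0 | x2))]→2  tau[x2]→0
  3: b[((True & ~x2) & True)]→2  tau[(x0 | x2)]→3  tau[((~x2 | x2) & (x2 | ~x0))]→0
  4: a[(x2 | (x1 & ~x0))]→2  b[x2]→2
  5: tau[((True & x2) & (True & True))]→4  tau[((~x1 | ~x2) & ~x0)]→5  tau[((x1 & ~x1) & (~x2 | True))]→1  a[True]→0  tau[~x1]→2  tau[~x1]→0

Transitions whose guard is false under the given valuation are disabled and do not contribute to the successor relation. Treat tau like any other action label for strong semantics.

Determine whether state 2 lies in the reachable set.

After dropping false guards: 15 live edges.
Layer 0: {0}
Layer 1: {1}  total {0,1}
Layer 2: {2}  total {0,1,2}
R = {0,1,2}
trace reaching 2: tau·tau

Answer: REACHABLE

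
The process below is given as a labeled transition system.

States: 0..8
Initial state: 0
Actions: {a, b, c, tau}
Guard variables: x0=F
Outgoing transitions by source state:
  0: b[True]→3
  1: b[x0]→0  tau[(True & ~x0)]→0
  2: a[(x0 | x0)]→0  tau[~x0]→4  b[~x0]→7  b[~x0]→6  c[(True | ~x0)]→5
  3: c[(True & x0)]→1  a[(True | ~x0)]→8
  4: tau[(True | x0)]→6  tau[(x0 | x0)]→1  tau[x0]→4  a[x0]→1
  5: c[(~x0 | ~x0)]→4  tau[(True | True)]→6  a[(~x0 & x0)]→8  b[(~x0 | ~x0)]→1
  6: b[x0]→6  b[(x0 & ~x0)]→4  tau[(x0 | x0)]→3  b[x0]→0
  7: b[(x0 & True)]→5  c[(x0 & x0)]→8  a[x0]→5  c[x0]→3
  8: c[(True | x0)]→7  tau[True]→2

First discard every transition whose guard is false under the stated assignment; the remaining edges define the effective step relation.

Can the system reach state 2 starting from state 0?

13 transition(s) survive guard evaluation.
Layer 0: {0}
Layer 1: {3}  cumulative {0,3}
Layer 2: {8}  cumulative {0,3,8}
Layer 3: {2,7}  cumulative {0,2,3,7,8}
Layer 4: {4,5,6}  cumulative {0,2,3,4,5,6,7,8}
Layer 5: {1}  cumulative {0,1,2,3,4,5,6,7,8}
Reach set: {0,1,2,3,4,5,6,7,8}
Path to 2: b·a·tau

Answer: REACHABLE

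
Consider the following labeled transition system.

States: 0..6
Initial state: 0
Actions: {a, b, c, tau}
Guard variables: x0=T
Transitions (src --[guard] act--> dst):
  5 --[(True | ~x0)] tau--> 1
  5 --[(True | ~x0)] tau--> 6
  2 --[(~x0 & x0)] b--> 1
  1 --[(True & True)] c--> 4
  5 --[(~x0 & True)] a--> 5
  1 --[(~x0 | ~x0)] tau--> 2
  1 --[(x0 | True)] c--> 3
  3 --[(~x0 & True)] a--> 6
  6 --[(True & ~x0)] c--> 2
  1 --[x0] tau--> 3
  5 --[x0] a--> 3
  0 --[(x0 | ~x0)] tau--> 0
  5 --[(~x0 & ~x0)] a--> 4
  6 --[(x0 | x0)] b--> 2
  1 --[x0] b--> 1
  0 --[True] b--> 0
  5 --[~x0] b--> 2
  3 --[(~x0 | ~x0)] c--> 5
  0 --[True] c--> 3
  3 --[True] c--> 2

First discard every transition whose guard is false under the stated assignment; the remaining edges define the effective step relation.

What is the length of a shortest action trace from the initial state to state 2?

Layered search for 2:
  L0 = {0}
  L1 = {3}
  L2 = {2}
2 enters at depth 2; path c·c

Answer: 2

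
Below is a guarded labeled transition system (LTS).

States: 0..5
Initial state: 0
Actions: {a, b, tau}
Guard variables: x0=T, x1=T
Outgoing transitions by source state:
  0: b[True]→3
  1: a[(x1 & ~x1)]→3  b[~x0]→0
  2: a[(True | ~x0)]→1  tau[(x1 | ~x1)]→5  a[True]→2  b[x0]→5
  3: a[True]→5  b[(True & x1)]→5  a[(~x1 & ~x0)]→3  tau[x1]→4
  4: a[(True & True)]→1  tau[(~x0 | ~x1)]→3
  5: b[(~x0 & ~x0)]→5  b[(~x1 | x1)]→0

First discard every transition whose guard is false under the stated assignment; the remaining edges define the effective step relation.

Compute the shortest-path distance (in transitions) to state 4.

Answer: 2

Trace:
Breadth-first toward 4:
  Layer 0: {0}
  Layer 1: {3}
  Layer 2: {4,5}
depth(4)=2, e.g. b·tau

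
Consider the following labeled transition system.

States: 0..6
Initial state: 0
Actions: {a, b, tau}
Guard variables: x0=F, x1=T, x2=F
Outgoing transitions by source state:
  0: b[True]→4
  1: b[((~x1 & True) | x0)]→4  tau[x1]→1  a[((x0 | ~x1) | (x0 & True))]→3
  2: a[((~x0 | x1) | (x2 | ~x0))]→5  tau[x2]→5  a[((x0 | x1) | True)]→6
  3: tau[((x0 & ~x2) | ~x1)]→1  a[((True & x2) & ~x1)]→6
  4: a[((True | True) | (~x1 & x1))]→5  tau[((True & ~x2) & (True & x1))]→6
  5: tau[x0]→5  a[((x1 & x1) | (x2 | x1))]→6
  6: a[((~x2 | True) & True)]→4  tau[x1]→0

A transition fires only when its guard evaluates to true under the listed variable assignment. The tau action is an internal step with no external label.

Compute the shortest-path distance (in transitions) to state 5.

Answer: 2

Working:
BFS to 5:
  depth 0: {0}
  depth 1: {4}
  depth 2: {5,6}
first hit 5 at d=2 via b·a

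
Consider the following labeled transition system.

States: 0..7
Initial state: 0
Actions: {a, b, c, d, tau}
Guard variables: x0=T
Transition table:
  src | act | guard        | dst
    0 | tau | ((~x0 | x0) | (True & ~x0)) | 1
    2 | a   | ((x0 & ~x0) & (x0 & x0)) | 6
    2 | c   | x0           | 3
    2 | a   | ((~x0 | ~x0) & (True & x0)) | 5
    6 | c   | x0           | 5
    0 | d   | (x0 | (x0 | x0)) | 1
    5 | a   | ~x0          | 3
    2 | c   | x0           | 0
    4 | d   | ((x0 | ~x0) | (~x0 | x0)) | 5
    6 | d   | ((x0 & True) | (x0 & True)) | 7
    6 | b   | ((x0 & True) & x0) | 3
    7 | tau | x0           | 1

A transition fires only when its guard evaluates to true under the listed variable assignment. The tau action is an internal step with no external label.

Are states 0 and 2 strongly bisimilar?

Answer: NOT BISIMILAR

Trace:
Compute ~ classes (split until stable):
  π0 = {{0,1,2,3,4,5,6,7}}
  π1 = {{0},{1,3,5},{2},{4},{6},{7}}
6 equivalence class(es) (converged in 2)
[0]={0}  [2]={2}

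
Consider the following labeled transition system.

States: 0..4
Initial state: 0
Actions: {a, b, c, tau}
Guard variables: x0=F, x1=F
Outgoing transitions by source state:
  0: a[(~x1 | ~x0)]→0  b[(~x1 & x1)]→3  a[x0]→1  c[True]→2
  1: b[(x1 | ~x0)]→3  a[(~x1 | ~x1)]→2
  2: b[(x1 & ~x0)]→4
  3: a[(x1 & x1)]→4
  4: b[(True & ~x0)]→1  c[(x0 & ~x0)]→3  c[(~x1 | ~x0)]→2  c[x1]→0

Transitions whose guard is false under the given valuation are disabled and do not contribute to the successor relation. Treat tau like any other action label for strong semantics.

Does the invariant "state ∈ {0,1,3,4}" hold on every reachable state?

Answer: INVARIANT VIOLATED at state 2

Trace:
Allowed set {0,1,3,4}
R = {0,2}
  0: ✓
  2: outside
witness against invariant: c → 2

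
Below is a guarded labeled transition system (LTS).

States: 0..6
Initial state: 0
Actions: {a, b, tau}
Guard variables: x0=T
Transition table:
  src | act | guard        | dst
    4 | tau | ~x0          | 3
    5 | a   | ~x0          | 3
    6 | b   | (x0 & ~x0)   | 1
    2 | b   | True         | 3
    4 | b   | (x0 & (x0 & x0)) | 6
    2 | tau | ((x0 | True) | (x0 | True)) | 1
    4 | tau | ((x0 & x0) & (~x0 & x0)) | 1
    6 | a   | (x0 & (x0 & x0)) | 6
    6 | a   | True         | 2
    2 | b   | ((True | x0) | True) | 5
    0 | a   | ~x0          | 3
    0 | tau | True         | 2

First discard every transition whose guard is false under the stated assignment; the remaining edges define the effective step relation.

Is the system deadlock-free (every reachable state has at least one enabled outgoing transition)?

Reach set: {0,1,2,3,5}
  0: tau→2  [1 out]
  1: ∅  [STUCK]
  2: b→3  b→5  tau→1  [3 out]
  3: ∅  [STUCK]
  5: ∅  [STUCK]
Path to 1: tau·tau

Answer: DEADLOCK at state 1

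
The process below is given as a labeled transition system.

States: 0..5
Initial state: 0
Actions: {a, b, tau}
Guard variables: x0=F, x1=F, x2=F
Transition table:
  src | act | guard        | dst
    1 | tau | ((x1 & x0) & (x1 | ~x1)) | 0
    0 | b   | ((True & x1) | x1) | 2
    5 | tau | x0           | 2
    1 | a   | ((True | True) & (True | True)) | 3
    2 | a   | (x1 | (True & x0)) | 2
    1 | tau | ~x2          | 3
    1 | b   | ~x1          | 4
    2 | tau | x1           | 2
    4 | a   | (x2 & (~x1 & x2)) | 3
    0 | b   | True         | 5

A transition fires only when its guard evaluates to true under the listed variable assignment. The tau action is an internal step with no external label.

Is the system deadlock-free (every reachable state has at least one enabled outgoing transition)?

Answer: DEADLOCK at state 5

Trace:
R = {0,5}
  0: b→5  [1 out]
  5: ∅  [STUCK]
trace reaching 5: b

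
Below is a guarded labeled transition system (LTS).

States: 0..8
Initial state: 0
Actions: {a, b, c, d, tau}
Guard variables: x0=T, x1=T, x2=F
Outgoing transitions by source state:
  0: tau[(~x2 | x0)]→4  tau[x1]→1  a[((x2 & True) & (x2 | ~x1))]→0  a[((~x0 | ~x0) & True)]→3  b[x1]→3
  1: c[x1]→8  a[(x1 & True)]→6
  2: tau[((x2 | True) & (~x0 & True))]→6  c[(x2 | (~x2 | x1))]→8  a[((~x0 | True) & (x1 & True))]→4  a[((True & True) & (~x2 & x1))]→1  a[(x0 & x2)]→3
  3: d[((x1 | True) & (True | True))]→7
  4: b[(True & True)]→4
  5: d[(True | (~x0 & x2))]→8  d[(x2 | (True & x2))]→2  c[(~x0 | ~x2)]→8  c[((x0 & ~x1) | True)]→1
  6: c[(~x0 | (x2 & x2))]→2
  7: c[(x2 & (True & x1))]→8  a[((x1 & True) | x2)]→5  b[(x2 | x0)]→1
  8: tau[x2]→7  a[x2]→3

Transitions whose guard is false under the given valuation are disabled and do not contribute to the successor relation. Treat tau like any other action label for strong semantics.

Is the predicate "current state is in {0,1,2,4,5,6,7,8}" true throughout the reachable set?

Inv-set: {0,1,2,4,5,6,7,8}
Reachable = {0,1,3,4,5,6,7,8}
  0: ✓
  1: ✓
  3: VIOLATES
  4: ✓
  5: ✓
  6: ✓
  7: ✓
  8: ✓
witness against invariant: b → 3

Answer: INVARIANT VIOLATED at state 3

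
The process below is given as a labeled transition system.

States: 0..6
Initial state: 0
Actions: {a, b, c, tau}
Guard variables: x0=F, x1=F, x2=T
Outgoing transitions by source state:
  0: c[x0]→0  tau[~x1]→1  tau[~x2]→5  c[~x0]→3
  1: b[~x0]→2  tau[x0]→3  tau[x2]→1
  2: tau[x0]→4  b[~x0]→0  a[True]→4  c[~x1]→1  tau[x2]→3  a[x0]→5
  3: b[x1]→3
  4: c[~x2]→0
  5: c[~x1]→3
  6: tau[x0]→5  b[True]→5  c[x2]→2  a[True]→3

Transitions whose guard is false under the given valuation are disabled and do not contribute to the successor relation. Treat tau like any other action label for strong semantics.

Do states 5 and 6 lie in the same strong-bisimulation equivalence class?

Answer: NOT BISIMILAR

Analysis:
Bisimulation quotient by refinement:
  π0 = {{0,1,2,3,4,5,6}}
  π1 = {{0},{1},{2},{3,4},{5},{6}}
6 equivalence class(es) (converged in 2)
[5]={5}  [6]={6}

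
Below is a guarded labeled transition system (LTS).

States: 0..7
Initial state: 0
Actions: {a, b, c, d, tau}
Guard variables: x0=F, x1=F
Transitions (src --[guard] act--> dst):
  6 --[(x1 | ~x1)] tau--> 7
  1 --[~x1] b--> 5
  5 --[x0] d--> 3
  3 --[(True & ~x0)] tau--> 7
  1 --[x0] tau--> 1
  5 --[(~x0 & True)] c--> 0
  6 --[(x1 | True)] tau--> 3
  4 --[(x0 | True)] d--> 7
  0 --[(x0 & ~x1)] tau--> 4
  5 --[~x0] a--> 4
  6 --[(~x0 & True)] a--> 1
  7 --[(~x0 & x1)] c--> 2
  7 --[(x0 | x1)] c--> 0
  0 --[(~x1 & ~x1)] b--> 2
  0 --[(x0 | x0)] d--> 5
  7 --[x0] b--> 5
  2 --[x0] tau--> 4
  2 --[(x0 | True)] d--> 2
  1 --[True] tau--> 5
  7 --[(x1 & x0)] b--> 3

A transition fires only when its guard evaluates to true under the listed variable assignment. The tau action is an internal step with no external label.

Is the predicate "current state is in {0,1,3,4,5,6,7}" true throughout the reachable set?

Allowed set {0,1,3,4,5,6,7}
R = {0,2}
  0: ok
  2: ✗ unsafe
witness against invariant: b → 2

Answer: INVARIANT VIOLATED at state 2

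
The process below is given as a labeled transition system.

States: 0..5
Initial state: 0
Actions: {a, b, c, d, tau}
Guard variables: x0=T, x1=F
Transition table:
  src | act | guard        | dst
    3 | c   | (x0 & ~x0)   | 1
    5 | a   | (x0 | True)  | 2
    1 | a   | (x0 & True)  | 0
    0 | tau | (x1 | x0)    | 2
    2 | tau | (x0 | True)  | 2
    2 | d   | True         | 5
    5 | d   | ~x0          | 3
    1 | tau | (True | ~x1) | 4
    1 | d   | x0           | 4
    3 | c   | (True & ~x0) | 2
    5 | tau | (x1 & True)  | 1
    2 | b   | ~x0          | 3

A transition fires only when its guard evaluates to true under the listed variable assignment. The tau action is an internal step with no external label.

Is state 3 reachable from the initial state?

After dropping false guards: 7 live edges.
L0 = {0}
L1 = {2}  now seen {0,2}
L2 = {5}  now seen {0,2,5}
Reach set: {0,2,5}

Answer: UNREACHABLE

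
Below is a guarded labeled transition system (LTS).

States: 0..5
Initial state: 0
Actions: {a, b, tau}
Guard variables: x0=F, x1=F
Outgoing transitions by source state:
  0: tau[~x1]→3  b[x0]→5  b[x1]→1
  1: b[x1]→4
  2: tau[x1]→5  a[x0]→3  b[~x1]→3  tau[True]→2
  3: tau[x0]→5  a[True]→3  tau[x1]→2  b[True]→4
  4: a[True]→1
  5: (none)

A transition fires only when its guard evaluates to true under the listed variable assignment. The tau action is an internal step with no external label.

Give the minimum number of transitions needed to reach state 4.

Answer: 2

Working:
Layered search for 4:
  Layer 0: {0}
  Layer 1: {3}
  Layer 2: {4}
4 enters at depth 2; path tau·b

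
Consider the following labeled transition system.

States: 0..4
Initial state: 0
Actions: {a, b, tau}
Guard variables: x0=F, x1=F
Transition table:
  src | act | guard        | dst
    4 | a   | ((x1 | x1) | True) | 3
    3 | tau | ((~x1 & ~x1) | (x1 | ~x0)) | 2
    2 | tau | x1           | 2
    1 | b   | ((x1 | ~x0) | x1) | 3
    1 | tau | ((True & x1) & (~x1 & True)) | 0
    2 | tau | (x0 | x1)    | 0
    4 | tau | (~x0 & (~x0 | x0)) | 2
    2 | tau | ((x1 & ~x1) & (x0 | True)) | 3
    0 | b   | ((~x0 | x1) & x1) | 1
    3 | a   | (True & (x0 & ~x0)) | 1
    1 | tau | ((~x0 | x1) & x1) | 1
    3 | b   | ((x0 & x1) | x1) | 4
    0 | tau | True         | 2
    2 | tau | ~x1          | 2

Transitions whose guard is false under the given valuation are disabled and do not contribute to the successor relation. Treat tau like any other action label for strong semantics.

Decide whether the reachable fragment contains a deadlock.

Reach set: {0,2}
  0: tau→2  [deg 1]
  2: tau→2  [deg 1]

Answer: DEADLOCK-FREE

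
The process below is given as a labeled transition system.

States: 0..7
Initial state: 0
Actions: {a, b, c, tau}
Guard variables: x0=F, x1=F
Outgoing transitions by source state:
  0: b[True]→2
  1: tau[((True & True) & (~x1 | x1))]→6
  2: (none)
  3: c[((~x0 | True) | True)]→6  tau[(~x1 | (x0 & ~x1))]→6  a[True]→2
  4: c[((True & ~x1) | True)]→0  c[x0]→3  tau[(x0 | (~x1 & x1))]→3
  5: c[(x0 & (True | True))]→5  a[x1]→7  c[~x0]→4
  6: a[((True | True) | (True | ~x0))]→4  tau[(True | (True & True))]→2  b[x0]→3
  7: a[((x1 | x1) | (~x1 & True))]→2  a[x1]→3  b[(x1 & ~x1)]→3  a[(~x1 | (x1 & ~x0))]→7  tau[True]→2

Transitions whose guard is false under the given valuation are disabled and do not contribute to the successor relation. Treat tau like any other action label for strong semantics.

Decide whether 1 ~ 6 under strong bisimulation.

Bisimulation quotient by refinement:
  P[0] = {{0,1,2,3,4,5,6,7}}
  P[1] = {{0},{1},{2},{3},{4,5},{6,7}}
  P[2] = {{0},{1},{2},{3},{4},{5},{6},{7}}
Fixed point at round 3; 8 class(es).
class of 1: {1}; class of 6: {6}

Answer: NOT BISIMILAR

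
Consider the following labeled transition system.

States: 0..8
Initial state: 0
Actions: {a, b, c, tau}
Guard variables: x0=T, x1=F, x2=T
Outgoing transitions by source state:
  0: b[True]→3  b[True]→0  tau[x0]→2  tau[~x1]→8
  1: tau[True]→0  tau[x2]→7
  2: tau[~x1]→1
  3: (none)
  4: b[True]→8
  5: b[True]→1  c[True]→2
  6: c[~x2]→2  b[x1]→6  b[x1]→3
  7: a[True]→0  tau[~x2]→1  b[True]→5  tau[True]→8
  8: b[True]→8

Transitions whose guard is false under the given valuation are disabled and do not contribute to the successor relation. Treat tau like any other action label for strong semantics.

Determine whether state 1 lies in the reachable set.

14 transition(s) survive guard evaluation.
Layer 0: {0}
Layer 1: {2,3,8}  total {0,2,3,8}
Layer 2: {1}  total {0,1,2,3,8}
Layer 3: {7}  total {0,1,2,3,7,8}
Layer 4: {5}  total {0,1,2,3,5,7,8}
R = {0,1,2,3,5,7,8}
witness 1: tau·tau

Answer: REACHABLE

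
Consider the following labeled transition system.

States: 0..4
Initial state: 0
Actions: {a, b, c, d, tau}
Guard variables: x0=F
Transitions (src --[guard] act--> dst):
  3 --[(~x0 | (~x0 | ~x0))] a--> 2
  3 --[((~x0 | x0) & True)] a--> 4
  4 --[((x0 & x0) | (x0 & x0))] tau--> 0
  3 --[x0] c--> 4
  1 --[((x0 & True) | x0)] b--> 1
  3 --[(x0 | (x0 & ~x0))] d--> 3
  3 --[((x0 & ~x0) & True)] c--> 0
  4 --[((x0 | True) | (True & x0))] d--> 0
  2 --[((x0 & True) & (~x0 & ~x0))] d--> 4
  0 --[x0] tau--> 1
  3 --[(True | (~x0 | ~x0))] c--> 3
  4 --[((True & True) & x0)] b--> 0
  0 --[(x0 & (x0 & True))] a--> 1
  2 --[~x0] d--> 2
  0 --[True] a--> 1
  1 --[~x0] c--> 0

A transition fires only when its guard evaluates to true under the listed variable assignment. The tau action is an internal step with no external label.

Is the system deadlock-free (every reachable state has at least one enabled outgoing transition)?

R = {0,1}
  0: a→1  [1 out]
  1: c→0  [1 out]

Answer: DEADLOCK-FREE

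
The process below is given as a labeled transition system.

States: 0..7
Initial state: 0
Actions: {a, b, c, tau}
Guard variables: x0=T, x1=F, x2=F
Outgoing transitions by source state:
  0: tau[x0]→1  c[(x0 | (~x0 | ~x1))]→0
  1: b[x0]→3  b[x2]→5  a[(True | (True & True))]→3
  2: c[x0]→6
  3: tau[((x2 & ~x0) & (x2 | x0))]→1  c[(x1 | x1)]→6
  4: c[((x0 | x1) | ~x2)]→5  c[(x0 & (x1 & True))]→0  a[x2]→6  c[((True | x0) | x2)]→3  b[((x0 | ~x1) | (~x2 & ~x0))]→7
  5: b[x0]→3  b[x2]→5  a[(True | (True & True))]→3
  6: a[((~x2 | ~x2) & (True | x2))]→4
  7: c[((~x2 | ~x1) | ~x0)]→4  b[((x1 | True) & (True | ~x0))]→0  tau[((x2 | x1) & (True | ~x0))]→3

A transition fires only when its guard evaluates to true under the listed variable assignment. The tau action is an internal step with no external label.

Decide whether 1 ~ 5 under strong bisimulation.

Compute ~ classes (split until stable):
  P[0] = {{0,1,2,3,4,5,6,7}}
  P[1] = {{0},{1,5},{2},{3},{4,7},{6}}
  P[2] = {{0},{1,5},{2},{3},{4},{6},{7}}
stable after 3 split(s): 7 block(s)
1∈{1,5}, 5∈{1,5}

Answer: BISIMILAR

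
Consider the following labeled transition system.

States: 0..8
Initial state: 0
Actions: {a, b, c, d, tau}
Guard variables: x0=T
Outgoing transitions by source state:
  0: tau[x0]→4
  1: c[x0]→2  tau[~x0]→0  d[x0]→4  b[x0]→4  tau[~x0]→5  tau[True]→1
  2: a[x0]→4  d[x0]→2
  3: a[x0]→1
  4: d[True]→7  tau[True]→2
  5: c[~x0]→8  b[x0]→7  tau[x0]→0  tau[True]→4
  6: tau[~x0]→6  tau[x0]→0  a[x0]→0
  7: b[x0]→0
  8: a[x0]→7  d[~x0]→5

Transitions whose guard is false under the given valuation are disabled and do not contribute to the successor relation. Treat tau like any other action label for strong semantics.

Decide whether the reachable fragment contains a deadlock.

Reach set: {0,2,4,7}
  0: tau→4  [1 out]
  2: a→4  d→2  [2 out]
  4: d→7  tau→2  [2 out]
  7: b→0  [1 out]

Answer: DEADLOCK-FREE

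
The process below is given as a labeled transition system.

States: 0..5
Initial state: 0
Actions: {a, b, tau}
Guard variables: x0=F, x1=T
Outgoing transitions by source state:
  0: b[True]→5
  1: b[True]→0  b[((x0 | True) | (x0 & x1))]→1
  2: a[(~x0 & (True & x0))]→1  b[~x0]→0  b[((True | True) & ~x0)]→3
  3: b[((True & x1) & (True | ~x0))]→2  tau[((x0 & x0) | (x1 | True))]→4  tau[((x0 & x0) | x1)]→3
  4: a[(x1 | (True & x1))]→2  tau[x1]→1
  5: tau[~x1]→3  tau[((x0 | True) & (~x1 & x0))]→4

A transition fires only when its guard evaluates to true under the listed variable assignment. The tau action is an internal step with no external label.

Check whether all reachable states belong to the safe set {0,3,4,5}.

Safe = {0,3,4,5}
Reachable = {0,5}
  0: ok
  5: ok

Answer: INVARIANT HOLDS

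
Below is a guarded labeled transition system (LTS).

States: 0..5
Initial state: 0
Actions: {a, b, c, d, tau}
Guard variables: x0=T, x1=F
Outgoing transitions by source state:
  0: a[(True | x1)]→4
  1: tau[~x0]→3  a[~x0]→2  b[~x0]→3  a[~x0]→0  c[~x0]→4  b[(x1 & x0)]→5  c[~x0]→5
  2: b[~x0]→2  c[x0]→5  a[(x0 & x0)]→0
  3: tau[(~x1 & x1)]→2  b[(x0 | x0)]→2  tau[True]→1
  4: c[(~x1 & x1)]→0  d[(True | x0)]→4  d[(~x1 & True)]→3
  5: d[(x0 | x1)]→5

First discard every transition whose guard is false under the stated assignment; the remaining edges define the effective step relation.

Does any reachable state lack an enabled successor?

Answer: DEADLOCK at state 1

Trace:
R = {0,1,2,3,4,5}
  0: a→4  [deg 1]
  1: ∅  [deadlock]
  2: a→0  c→5  [deg 2]
  3: b→2  tau→1  [deg 2]
  4: d→3  d→4  [deg 2]
  5: d→5  [deg 1]
Path to 1: a·d·tau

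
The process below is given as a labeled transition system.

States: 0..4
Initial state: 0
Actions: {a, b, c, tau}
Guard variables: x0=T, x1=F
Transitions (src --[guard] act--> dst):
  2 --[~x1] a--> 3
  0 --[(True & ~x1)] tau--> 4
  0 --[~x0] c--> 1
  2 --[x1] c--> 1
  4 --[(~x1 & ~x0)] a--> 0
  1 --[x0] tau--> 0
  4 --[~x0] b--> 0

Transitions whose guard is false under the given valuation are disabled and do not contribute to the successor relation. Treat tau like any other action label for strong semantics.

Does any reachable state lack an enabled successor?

R = {0,4}
  0: tau→4  [1 out]
  4: ∅  [STUCK]
trace reaching 4: tau

Answer: DEADLOCK at state 4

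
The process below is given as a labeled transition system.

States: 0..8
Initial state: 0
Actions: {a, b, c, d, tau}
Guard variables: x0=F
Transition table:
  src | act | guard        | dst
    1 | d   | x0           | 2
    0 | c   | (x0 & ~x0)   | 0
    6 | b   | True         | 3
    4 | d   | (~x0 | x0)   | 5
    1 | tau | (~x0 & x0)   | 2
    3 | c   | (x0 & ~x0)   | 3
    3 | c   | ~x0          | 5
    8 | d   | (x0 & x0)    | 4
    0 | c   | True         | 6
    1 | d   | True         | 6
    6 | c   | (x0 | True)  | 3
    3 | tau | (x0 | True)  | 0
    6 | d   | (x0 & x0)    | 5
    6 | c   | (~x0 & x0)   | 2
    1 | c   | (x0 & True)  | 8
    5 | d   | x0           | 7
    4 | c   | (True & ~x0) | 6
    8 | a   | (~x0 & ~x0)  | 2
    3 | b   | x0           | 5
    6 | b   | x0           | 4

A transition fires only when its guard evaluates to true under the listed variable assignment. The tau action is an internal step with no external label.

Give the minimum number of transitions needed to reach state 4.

Answer: UNREACHABLE

Trace:
Layered search for 4:
  depth 0: {0}
  depth 1: {6}
  depth 2: {3}
  depth 3: {5}
4 never appears.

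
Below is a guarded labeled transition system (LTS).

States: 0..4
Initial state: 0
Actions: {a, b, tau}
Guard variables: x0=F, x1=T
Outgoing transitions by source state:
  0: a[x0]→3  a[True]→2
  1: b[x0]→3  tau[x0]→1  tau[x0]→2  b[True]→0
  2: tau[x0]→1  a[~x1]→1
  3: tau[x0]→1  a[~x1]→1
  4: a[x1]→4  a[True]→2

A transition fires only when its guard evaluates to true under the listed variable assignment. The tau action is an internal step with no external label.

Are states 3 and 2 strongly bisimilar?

Compute ~ classes (split until stable):
  round 0: {{0,1,2,3,4}}
  round 1: {{0,4},{1},{2,3}}
  round 2: {{0},{1},{2,3},{4}}
Fixed point at round 3; 4 class(es).
class of 3: {2,3}; class of 2: {2,3}

Answer: BISIMILAR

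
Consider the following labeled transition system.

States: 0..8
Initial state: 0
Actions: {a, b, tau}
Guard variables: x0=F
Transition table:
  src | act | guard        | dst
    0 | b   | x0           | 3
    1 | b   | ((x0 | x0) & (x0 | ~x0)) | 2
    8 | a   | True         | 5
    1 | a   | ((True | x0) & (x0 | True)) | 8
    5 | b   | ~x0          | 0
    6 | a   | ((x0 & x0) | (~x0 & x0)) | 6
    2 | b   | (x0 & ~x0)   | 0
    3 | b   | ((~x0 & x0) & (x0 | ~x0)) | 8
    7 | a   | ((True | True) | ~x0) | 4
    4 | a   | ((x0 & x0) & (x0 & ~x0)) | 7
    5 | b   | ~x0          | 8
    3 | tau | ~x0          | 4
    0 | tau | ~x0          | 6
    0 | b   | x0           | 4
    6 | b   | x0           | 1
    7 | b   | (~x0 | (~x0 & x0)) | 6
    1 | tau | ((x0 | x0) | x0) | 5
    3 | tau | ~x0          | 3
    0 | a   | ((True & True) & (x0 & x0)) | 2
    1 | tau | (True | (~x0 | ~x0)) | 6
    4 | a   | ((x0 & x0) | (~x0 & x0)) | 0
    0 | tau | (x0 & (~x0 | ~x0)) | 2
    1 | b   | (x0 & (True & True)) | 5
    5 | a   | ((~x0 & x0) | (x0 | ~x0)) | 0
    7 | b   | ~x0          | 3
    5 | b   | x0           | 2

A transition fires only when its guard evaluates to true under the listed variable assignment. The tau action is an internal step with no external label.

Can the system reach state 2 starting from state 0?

12 transition(s) survive guard evaluation.
Layer 0: {0}
Layer 1: {6}  total {0,6}
Reach set: {0,6}

Answer: UNREACHABLE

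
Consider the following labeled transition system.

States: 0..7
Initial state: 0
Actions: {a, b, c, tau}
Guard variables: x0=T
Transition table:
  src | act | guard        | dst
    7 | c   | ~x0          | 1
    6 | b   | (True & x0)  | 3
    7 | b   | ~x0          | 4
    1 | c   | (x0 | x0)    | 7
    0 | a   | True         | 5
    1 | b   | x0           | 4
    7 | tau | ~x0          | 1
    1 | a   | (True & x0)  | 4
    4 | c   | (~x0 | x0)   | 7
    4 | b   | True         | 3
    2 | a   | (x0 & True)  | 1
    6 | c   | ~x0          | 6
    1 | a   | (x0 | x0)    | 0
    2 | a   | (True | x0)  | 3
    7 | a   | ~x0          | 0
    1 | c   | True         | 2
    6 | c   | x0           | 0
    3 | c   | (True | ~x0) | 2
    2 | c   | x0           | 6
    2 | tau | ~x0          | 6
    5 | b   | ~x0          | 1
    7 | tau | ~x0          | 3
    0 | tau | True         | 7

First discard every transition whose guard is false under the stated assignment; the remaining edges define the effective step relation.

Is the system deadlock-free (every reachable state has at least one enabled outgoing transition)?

Reach set: {0,5,7}
  0: a→5  tau→7  [2 out]
  5: ∅  [deadlock]
  7: ∅  [deadlock]
Path to 5: a

Answer: DEADLOCK at state 5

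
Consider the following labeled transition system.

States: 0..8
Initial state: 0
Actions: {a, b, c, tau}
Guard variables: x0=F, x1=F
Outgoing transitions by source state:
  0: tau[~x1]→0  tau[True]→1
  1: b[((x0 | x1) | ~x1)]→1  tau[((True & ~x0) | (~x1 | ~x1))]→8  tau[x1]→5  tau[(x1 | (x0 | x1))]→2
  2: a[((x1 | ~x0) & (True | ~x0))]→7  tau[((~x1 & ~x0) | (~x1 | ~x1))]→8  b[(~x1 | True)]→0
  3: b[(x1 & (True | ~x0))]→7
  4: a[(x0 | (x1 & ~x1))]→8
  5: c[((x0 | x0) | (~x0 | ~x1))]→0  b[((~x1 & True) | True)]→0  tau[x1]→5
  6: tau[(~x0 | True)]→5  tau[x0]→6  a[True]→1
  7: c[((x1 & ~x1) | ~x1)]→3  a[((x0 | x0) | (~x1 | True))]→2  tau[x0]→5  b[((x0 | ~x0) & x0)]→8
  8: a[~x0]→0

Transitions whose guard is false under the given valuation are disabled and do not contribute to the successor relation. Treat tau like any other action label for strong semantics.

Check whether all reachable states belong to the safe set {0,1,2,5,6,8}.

Inv-set: {0,1,2,5,6,8}
Reachable = {0,1,8}
  0: ✓
  1: ✓
  8: ✓

Answer: INVARIANT HOLDS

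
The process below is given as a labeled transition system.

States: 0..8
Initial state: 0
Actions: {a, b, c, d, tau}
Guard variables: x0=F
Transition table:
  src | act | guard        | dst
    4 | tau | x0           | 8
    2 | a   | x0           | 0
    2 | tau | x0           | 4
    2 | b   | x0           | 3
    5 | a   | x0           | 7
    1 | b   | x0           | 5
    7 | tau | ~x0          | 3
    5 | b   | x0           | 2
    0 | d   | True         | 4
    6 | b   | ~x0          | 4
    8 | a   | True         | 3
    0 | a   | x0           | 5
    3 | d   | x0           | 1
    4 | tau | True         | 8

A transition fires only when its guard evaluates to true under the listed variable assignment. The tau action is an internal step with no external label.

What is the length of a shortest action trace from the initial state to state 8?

Answer: 2

Analysis:
BFS to 8:
  depth 0: {0}
  depth 1: {4}
  depth 2: {8}
first hit 8 at d=2 via d·tau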